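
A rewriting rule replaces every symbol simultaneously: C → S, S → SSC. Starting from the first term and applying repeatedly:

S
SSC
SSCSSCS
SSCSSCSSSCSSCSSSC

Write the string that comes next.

φ(SSCSSCSSSCSSCSSSC) expands symbol-by-symbol to SSC SSC S SSC SSC S SSC SSC SSC S SSC SSC S SSC SSC SSC S; joining the 17 pieces gives the next term.

SSCSSCSSSCSSCSSSCSSCSSCSSSCSSCSSSCSSCSSCS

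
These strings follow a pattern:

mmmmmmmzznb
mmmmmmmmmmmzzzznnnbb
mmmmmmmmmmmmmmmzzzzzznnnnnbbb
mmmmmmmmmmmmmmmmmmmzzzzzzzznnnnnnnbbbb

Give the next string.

Reading off run lengths: m runs 7, 11, 15, 19; z runs 2, 4, 6, 8; n runs 1, 3, 5, 7; b runs 1, 2, 3, 4 — each is linear in n (n = 1, 2, …).
For the next term, n = 5, so the run lengths are 23, 10, 9, 5.

mmmmmmmmmmmmmmmmmmmmmmmzzzzzzzzzznnnnnnnnnbbbbb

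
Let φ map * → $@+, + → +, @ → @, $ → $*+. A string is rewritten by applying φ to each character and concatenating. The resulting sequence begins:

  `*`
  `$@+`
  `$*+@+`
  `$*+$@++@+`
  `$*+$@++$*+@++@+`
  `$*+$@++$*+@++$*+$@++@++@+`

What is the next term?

Rewriting the 25 symbols of $*+$@++$*+@++$*+$@++@++@+ one by one yields $*+ $@+ + $*+ @ + + $*+ $@+ + @ + + $*+ $@+ + $*+ @ + + @ + + @ +; concatenated:

$*+$@++$*+@++$*+$@++@++$*+$@++$*+@++@++@+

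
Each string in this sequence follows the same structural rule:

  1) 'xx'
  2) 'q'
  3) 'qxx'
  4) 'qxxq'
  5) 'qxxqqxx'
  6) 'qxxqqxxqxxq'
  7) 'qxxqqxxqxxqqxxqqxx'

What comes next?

qxxqqxxqxxqqxxqqxxqxxqqxxqxxq

This is a Fibonacci-style word recurrence s(k) = s(k−1)·s(k−2): e.g. q·xx = qxx.
So term 8 is qxxqqxxqxxqqxxqqxx·qxxqqxxqxxq.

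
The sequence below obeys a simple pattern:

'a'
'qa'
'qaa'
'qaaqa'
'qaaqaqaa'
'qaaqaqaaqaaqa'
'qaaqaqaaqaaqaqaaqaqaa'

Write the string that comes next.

qaaqaqaaqaaqaqaaqaqaaqaaqaqaaqaaqa

From term 3 onward, concatenate the last term with the second-to-last: qa·a = qaa, qaa·qa = qaaqa, …
The next term joins qaaqaqaaqaaqaqaaqaqaa and qaaqaqaaqaaqa.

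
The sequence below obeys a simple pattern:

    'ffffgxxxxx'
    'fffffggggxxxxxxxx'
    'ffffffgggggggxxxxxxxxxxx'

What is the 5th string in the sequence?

Term n consists of n+3 f's, followed by 3n-2 g's, followed by 3n+2 x's (n = 1, 2, …).
Setting n = 5 gives 8, 13, 17 characters in each block.

ffffffffgggggggggggggxxxxxxxxxxxxxxxxx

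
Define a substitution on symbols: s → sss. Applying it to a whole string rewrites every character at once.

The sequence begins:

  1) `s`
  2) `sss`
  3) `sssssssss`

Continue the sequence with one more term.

Apply φ to sssssssss symbol by symbol: s→sss, s→sss, s→sss, s→sss, s→sss, s→sss, s→sss, s→sss, s→sss; joined: sss sss sss sss sss sss sss sss sss.

sssssssssssssssssssssssssss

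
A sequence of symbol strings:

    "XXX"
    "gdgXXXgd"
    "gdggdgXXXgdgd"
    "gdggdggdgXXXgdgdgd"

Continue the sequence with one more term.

gdggdggdggdgXXXgdgdgdgd

Every step adds gdg to the front and gd to the end of the previous string.
So the next term is gdg·gdggdggdgXXXgdgdgd·gd.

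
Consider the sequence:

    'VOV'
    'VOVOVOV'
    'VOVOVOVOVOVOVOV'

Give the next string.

VOVOVOVOVOVOVOVOVOVOVOVOVOVOVOV

s(k+1) = s(k)·O·s(k) — each term doubles the last with 'O' between the halves.
So the next term is two copies of VOVOVOVOVOVOVOV with 'O' between the halves.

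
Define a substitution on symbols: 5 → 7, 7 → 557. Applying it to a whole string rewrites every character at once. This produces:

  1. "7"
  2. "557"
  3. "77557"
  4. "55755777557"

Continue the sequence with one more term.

Expanding 55755777557: 5→7, 5→7, 7→557, 5→7, 5→7, 7→557, 7→557, 7→557, 5→7, 5→7, 7→557. Concatenated: 7 7 557 7 7 557 557 557 7 7 557.

775577755755755777557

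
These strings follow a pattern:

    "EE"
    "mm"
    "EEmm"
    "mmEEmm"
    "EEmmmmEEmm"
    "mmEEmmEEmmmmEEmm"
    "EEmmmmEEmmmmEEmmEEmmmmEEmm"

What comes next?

From term 3 onward, concatenate the second-to-last term with the last: EE·mm = EEmm, mm·EEmm = mmEEmm, …
Continuing: mmEEmmEEmmmmEEmm · EEmmmmEEmmmmEEmmEEmmmmEEmm gives term 8.

mmEEmmEEmmmmEEmmEEmmmmEEmmmmEEmmEEmmmmEEmm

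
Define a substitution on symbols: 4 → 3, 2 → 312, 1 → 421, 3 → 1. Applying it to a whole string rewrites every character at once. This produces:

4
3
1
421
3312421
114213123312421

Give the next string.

42142133124211421312114213123312421

Applying the rule to each of the 15 symbols of 114213123312421 gives the pieces 421 421 3 312 421 1 421 312 1 1 421 312 3 312 421, which concatenate to the answer.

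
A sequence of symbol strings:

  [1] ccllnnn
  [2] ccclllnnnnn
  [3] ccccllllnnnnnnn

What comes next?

ccccclllllnnnnnnnnn

Reading off run lengths: c runs 2, 3, 4; l runs 2, 3, 4; n runs 3, 5, 7 — each is linear in n, where the shown terms are n = 2, 3, 4.
For the next term, n = 5, so the run lengths are 5, 5, 9.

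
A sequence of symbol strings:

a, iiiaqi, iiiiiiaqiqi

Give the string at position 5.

s(k+1) = iii·s(k)·qi, so each term gains iii as a prefix and qi as a suffix.
From iiiiiiaqiqi, 2 further steps: iiiiiiaqiqi → iiiiiiiiiaqiqiqi → (answer).

iiiiiiiiiiiiaqiqiqiqi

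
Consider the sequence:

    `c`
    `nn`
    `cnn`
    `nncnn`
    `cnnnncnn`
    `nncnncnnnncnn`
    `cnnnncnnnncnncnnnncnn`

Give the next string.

nncnncnnnncnncnnnncnnnncnncnnnncnn

From term 3 onward, concatenate the second-to-last term with the last: c·nn = cnn, nn·cnn = nncnn, …
So term 8 is nncnncnnnncnn·cnnnncnnnncnncnnnncnn.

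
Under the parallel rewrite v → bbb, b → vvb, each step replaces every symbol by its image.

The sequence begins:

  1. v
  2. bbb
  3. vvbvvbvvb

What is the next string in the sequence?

Apply φ to vvbvvbvvb symbol by symbol: v→bbb, v→bbb, b→vvb, v→bbb, v→bbb, b→vvb, v→bbb, v→bbb, b→vvb; joined: bbb bbb vvb bbb bbb vvb bbb bbb vvb.

bbbbbbvvbbbbbbbvvbbbbbbbvvb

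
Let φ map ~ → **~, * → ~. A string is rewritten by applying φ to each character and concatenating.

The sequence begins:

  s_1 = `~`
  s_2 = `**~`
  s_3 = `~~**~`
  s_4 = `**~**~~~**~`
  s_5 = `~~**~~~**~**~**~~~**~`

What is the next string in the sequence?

**~**~~~**~**~**~~~**~~~**~~~**~**~**~~~**~

Replace each of the 21 characters of ~~**~~~**~**~**~~~**~ in place — **~ **~ ~ ~ **~ **~ **~ ~ ~ **~ ~ ~ **~ ~ ~ **~ **~ **~ ~ ~ **~ — and concatenate.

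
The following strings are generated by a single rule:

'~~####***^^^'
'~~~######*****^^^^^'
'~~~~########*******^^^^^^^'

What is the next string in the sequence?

~~~~~##########*********^^^^^^^^^

The n-th term is n+1 ~'s then 2n+2 #'s then 2n+1 *'s then 2n+1 ^'s (n = 1, 2, …).
Setting n = 4 gives 5, 10, 9, 9 characters in each block.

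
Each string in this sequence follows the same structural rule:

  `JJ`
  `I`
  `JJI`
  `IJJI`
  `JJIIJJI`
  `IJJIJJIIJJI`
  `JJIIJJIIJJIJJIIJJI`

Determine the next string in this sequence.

Each term (from the third on) is the two preceding terms concatenated in order: term 3 = JJ·I = JJI.
So term 8 is IJJIJJIIJJI·JJIIJJIIJJIJJIIJJI.

IJJIJJIIJJIJJIIJJIIJJIJJIIJJI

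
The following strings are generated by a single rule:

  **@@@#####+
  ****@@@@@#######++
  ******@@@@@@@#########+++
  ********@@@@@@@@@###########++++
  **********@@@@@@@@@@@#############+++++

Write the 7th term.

**************@@@@@@@@@@@@@@@#################+++++++

Reading off run lengths: * runs 2, 4, 6, 8, 10; @ runs 3, 5, 7, 9, 11; # runs 5, 7, 9, 11, 13; + runs 1, 2, 3, 4, 5 — each is linear in n (n = 1, 2, …).
Setting n = 7 gives 14, 15, 17, 7 characters in each block.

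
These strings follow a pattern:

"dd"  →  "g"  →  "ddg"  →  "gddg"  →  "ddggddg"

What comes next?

gddgddggddg

Each term (from the third on) is the two preceding terms concatenated in order: term 3 = dd·g = ddg.
Continuing: gddg · ddggddg gives term 6.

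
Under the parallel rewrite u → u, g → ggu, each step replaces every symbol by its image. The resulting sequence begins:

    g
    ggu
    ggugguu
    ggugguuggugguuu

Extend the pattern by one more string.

Rewriting the 15 symbols of ggugguuggugguuu one by one yields ggu ggu u ggu ggu u u ggu ggu u ggu ggu u u u; concatenated:

ggugguuggugguuuggugguuggugguuuu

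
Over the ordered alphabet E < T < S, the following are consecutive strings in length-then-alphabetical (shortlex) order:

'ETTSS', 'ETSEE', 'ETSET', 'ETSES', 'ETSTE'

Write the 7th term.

Advancing 2 positions from ETSTE through ETSTE → ETSTT reaches term 7.

ETSTS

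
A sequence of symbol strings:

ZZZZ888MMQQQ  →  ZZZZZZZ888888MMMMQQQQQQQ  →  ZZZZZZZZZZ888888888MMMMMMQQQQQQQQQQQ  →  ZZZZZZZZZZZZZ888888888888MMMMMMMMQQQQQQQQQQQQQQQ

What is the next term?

Term n consists of 3n+1 Z's, followed by 3n 8's, followed by 2n M's, followed by 4n-1 Q's (n = 1, 2, …).
For the next term, n = 5, so the run lengths are 16, 15, 10, 19.

ZZZZZZZZZZZZZZZZ888888888888888MMMMMMMMMMQQQQQQQQQQQQQQQQQQQ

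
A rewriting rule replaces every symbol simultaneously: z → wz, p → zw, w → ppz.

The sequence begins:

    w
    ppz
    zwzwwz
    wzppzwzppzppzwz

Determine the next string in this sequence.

φ(wzppzwzppzppzwz) expands symbol-by-symbol to ppz wz zw zw wz ppz wz zw zw wz zw zw wz ppz wz; joining the 15 pieces gives the next term.

ppzwzzwzwwzppzwzzwzwwzzwzwwzppzwz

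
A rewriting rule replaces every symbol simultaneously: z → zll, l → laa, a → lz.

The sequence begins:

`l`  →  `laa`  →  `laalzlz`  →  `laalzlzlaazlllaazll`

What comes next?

Rewriting the 19 symbols of laalzlzlaazlllaazll one by one yields laa lz lz laa zll laa zll laa lz lz zll laa laa laa lz lz zll laa laa; concatenated:

laalzlzlaazlllaazlllaalzlzzlllaalaalaalzlzzlllaalaa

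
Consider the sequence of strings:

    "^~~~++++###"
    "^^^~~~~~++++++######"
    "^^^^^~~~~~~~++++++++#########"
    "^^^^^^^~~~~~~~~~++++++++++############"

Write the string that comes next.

Each string has the form ^^{2n-1} ~^{2n+1} +^{2n+2} #^{3n} (n = 1, 2, …).
For the next term, n = 5, so the run lengths are 9, 11, 12, 15.

^^^^^^^^^~~~~~~~~~~~++++++++++++###############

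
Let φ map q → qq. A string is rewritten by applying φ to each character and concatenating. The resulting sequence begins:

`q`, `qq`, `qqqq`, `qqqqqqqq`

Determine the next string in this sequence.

qqqqqqqqqqqqqqqq

Expanding qqqqqqqq: q→qq, q→qq, q→qq, q→qq, q→qq, q→qq, q→qq, q→qq. Concatenated: qq qq qq qq qq qq qq qq.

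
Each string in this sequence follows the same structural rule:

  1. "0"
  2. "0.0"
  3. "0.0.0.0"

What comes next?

Each string is two copies of the previous one joined by '.'.
So the next term is two copies of 0.0.0.0 with '.' between the halves.

0.0.0.0.0.0.0.0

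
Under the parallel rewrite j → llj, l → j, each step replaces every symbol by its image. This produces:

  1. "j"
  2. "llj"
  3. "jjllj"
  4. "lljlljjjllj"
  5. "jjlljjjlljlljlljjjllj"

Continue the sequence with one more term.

Rewriting the 21 symbols of jjlljjjlljlljlljjjllj one by one yields llj llj j j llj llj llj j j llj j j llj j j llj llj llj j j llj; concatenated:

lljlljjjlljlljlljjjlljjjlljjjlljlljlljjjllj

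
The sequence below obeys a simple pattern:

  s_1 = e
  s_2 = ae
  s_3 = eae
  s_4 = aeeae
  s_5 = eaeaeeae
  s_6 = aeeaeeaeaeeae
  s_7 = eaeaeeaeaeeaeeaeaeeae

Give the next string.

aeeaeeaeaeeaeeaeaeeaeaeeaeeaeaeeae

This is a Fibonacci-style word recurrence s(k) = s(k−2)·s(k−1): e.g. e·ae = eae.
So term 8 is aeeaeeaeaeeae·eaeaeeaeaeeaeeaeaeeae.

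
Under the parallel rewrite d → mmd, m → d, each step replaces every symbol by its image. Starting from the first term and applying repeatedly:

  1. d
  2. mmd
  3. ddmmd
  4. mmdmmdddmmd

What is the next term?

ddmmdddmmdmmdmmdddmmd

Expanding mmdmmdddmmd: m→d, m→d, d→mmd, m→d, m→d, d→mmd, d→mmd, d→mmd, m→d, m→d, d→mmd. Concatenated: d d mmd d d mmd mmd mmd d d mmd.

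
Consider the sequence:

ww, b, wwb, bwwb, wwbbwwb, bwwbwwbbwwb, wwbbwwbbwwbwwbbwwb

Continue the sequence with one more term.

This is a Fibonacci-style word recurrence s(k) = s(k−2)·s(k−1): e.g. ww·b = wwb.
Continuing: bwwbwwbbwwb · wwbbwwbbwwbwwbbwwb gives term 8.

bwwbwwbbwwbwwbbwwbbwwbwwbbwwb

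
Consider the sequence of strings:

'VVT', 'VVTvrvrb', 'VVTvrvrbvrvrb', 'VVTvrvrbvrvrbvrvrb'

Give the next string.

Every step adds vrvrb to the end: s(k+1) = s(k)·vrvrb.
Applying this once more to VVTvrvrbvrvrbvrvrb:

VVTvrvrbvrvrbvrvrbvrvrb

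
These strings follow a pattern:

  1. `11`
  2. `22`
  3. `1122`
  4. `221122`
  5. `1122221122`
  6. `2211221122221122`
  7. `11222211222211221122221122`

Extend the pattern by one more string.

221122112222112211222211222211221122221122

Each term (from the third on) is the two preceding terms concatenated in order: term 3 = 11·22 = 1122.
So term 8 is 2211221122221122·11222211222211221122221122.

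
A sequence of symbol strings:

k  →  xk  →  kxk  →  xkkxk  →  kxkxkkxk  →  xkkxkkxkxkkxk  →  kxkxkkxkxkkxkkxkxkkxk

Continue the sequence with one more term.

xkkxkkxkxkkxkkxkxkkxkxkkxkkxkxkkxk

Each term (from the third on) is the two preceding terms concatenated in order: term 3 = k·xk = kxk.
Continuing: xkkxkkxkxkkxk · kxkxkkxkxkkxkkxkxkkxk gives term 8.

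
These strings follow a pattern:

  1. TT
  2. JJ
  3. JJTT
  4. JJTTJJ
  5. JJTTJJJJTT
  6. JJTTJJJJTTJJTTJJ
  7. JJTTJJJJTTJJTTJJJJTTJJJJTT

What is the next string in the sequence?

JJTTJJJJTTJJTTJJJJTTJJJJTTJJTTJJJJTTJJTTJJ

Each term (from the third on) is the previous term followed by the one before it: term 3 = JJ·TT = JJTT.
Continuing: JJTTJJJJTTJJTTJJJJTTJJJJTT · JJTTJJJJTTJJTTJJ gives term 8.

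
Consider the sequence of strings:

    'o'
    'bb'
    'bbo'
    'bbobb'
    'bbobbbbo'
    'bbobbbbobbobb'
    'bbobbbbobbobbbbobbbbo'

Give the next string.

bbobbbbobbobbbbobbbbobbobbbbobbobb

From term 3 onward, concatenate the last term with the second-to-last: bb·o = bbo, bbo·bb = bbobb, …
The next term joins bbobbbbobbobbbbobbbbo and bbobbbbobbobb.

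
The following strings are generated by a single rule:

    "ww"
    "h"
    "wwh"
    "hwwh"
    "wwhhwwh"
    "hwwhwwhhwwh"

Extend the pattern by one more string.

wwhhwwhhwwhwwhhwwh

From term 3 onward, concatenate the second-to-last term with the last: ww·h = wwh, h·wwh = hwwh, …
Continuing: wwhhwwh · hwwhwwhhwwh gives term 7.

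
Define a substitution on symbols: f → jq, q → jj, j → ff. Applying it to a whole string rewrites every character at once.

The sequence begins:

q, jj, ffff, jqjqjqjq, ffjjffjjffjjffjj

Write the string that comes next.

Replace each of the 16 characters of ffjjffjjffjjffjj in place — jq jq ff ff jq jq ff ff jq jq ff ff jq jq ff ff — and concatenate.

jqjqffffjqjqffffjqjqffffjqjqffff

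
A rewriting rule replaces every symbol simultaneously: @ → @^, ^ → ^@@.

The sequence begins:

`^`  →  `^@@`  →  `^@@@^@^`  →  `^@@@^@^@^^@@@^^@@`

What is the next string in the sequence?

^@@@^@^@^^@@@^^@@@^^@@^@@@^@^@^^@@^@@@^@^

Replace each of the 17 characters of ^@@@^@^@^^@@@^^@@ in place — ^@@ @^ @^ @^ ^@@ @^ ^@@ @^ ^@@ ^@@ @^ @^ @^ ^@@ ^@@ @^ @^ — and concatenate.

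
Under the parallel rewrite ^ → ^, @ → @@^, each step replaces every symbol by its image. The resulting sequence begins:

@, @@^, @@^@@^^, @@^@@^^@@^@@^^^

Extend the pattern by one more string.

Rewriting the 15 symbols of @@^@@^^@@^@@^^^ one by one yields @@^ @@^ ^ @@^ @@^ ^ ^ @@^ @@^ ^ @@^ @@^ ^ ^ ^; concatenated:

@@^@@^^@@^@@^^^@@^@@^^@@^@@^^^^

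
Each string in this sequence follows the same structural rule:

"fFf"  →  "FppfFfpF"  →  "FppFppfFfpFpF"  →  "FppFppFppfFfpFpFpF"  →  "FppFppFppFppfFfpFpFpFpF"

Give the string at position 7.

s(k+1) = Fpp·s(k)·pF, so each term gains Fpp as a prefix and pF as a suffix.
From FppFppFppFppfFfpFpFpFpF, 2 further steps: FppFppFppFppfFfpFpFpFpF → FppFppFppFppFppfFfpFpFpFpFpF → (answer).

FppFppFppFppFppFppfFfpFpFpFpFpFpF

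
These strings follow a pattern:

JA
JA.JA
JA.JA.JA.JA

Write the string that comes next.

s(k+1) = s(k)·.·s(k) — each term doubles the last with '.' between the halves.
One more doubling of JA.JA.JA.JA gives the answer.

JA.JA.JA.JA.JA.JA.JA.JA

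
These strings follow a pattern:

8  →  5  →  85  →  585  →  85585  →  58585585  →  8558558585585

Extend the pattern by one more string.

585855858558558585585

From term 3 onward, concatenate the second-to-last term with the last: 8·5 = 85, 5·85 = 585, …
Continuing: 58585585 · 8558558585585 gives term 8.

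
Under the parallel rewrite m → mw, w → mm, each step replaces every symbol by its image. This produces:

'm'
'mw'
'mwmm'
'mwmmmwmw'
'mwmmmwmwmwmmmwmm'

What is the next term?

Rewriting the 16 symbols of mwmmmwmwmwmmmwmm one by one yields mw mm mw mw mw mm mw mm mw mm mw mw mw mm mw mw; concatenated:

mwmmmwmwmwmmmwmmmwmmmwmwmwmmmwmw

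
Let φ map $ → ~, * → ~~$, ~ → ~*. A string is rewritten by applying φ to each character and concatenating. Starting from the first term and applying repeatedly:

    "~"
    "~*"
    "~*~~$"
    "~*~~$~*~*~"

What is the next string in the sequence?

Apply φ to ~*~~$~*~*~ symbol by symbol: ~→~*, *→~~$, ~→~*, ~→~*, $→~, ~→~*, *→~~$, ~→~*, *→~~$, ~→~*; joined: ~* ~~$ ~* ~* ~ ~* ~~$ ~* ~~$ ~*.

~*~~$~*~*~~*~~$~*~~$~*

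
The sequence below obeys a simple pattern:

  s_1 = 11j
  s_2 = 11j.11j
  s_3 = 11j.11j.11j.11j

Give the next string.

s(k+1) = s(k)·.·s(k) — each term doubles the last with '.' between the halves.
So the next term is two copies of 11j.11j.11j.11j with '.' between the halves.

11j.11j.11j.11j.11j.11j.11j.11j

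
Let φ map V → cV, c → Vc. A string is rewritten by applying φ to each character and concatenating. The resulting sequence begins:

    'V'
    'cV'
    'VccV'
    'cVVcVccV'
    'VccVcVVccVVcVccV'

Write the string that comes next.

Rewriting the 16 symbols of VccVcVVccVVcVccV one by one yields cV Vc Vc cV Vc cV cV Vc Vc cV cV Vc cV Vc Vc cV; concatenated:

cVVcVccVVccVcVVcVccVcVVccVVcVccV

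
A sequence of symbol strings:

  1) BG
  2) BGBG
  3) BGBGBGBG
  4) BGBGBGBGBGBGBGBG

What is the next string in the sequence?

BGBGBGBGBGBGBGBGBGBGBGBGBGBGBGBG

Every step duplicates the string.
So the next term is two copies of BGBGBGBGBGBGBGBG.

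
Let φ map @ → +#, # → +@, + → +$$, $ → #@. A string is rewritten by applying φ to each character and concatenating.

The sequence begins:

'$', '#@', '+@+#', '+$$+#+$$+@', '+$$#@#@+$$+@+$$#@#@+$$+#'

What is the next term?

+$$#@#@+@+#+@+#+$$#@#@+$$+#+$$#@#@+@+#+@+#+$$#@#@+$$+@

Applying the rule to each of the 24 symbols of +$$#@#@+$$+@+$$#@#@+$$+# gives the pieces +$$ #@ #@ +@ +# +@ +# +$$ #@ #@ +$$ +# +$$ #@ #@ +@ +# +@ +# +$$ #@ #@ +$$ +@, which concatenate to the answer.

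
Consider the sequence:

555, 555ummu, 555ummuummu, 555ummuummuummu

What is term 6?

Each term is the previous one with ummu appended.
From 555ummuummuummu, 2 further steps: 555ummuummuummu → 555ummuummuummuummu → (answer).

555ummuummuummuummuummu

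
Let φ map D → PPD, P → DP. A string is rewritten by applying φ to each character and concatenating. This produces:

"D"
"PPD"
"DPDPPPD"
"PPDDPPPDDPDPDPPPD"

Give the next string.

Rewriting the 17 symbols of PPDDPPPDDPDPDPPPD one by one yields DP DP PPD PPD DP DP DP PPD PPD DP PPD DP PPD DP DP DP PPD; concatenated:

DPDPPPDPPDDPDPDPPPDPPDDPPPDDPPPDDPDPDPPPD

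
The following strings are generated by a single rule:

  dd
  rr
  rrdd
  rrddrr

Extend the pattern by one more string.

Each term (from the third on) is the previous term followed by the one before it: term 3 = rr·dd = rrdd.
The next term joins rrddrr and rrdd.

rrddrrrrdd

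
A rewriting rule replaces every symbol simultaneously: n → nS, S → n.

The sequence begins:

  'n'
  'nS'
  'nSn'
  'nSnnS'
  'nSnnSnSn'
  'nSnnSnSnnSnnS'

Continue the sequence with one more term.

Rewriting the 13 symbols of nSnnSnSnnSnnS one by one yields nS n nS nS n nS n nS nS n nS nS n; concatenated:

nSnnSnSnnSnnSnSnnSnSn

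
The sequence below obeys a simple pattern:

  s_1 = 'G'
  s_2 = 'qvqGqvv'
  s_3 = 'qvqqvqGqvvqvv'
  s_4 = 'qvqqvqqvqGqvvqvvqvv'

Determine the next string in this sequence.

Every step adds qvq to the front and qvv to the end of the previous string.
So the next term is qvq·qvqqvqqvqGqvvqvvqvv·qvv.

qvqqvqqvqqvqGqvvqvvqvvqvv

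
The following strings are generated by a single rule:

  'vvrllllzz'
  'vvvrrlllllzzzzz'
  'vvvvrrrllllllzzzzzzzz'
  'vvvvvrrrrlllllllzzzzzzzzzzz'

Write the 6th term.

Reading off run lengths: v runs 2, 3, 4, 5; r runs 1, 2, 3, 4; l runs 4, 5, 6, 7; z runs 2, 5, 8, 11 — each is linear in n (n = 1, 2, …).
Setting n = 6 gives 7, 6, 9, 17 characters in each block.

vvvvvvvrrrrrrlllllllllzzzzzzzzzzzzzzzzz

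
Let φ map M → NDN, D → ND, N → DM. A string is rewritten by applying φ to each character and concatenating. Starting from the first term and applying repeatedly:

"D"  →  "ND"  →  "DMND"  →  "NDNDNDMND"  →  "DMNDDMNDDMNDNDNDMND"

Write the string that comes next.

NDNDNDMNDNDNDNDMNDNDNDNDMNDDMNDDMNDNDNDMND

Applying the rule to each of the 19 symbols of DMNDDMNDDMNDNDNDMND gives the pieces ND NDN DM ND ND NDN DM ND ND NDN DM ND DM ND DM ND NDN DM ND, which concatenate to the answer.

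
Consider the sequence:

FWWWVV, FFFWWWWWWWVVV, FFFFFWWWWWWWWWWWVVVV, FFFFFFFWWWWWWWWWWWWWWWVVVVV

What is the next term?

FFFFFFFFFWWWWWWWWWWWWWWWWWWWVVVVVV

Each string has the form F^{2n-1} W^{4n-1} V^{n+1} (n = 1, 2, …).
Setting n = 5 gives 9, 19, 6 characters in each block.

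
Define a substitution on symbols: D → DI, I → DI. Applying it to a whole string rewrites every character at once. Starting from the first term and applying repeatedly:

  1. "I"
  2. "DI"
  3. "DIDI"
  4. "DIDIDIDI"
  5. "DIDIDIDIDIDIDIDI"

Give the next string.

DIDIDIDIDIDIDIDIDIDIDIDIDIDIDIDI

φ(DIDIDIDIDIDIDIDI) expands symbol-by-symbol to DI DI DI DI DI DI DI DI DI DI DI DI DI DI DI DI; joining the 16 pieces gives the next term.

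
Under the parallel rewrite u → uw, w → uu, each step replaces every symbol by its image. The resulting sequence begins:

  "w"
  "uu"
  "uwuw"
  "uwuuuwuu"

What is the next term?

uwuuuwuwuwuuuwuw

Apply φ to uwuuuwuu symbol by symbol: u→uw, w→uu, u→uw, u→uw, u→uw, w→uu, u→uw, u→uw; joined: uw uu uw uw uw uu uw uw.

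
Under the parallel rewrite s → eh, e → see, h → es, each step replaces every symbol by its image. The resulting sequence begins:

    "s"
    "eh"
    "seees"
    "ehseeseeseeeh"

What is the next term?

φ(ehseeseeseeeh) expands symbol-by-symbol to see es eh see see eh see see eh see see see es; joining the 13 pieces gives the next term.

seeesehseeseeehseeseeehseeseeseees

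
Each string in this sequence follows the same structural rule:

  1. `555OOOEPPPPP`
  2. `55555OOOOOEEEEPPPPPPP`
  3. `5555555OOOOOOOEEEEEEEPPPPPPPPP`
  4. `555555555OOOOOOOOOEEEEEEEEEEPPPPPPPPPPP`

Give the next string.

55555555555OOOOOOOOOOOEEEEEEEEEEEEEPPPPPPPPPPPPP

Each string has the form 5^{2n+1} O^{2n+1} E^{3n-2} P^{2n+3} (n = 1, 2, …).
For the next term, n = 5, so the run lengths are 11, 11, 13, 13.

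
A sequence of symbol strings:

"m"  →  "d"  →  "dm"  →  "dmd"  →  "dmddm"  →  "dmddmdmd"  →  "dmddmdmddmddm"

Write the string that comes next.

Each term (from the third on) is the previous term followed by the one before it: term 3 = d·m = dm.
The next term joins dmddmdmddmddm and dmddmdmd.

dmddmdmddmddmdmddmdmd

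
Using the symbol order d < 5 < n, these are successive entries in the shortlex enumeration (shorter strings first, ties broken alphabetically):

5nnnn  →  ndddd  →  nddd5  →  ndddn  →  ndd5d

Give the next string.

Treat ndd5d as a base-3 numeral over the given alphabet and add one, carrying through any trailing n's.

ndd55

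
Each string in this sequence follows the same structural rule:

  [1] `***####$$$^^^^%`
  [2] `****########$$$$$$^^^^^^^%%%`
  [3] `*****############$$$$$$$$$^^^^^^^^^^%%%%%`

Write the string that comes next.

******################$$$$$$$$$$$$^^^^^^^^^^^^^%%%%%%%

The n-th term is n+2 *'s then 4n #'s then 3n $'s then 3n+1 ^'s then 2n-1 %'s (n = 1, 2, …).
For the next term, n = 4, so the run lengths are 6, 16, 12, 13, 7.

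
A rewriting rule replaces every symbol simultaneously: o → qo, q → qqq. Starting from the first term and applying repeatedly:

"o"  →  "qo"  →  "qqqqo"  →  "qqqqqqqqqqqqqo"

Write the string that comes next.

qqqqqqqqqqqqqqqqqqqqqqqqqqqqqqqqqqqqqqqqo

Replace each of the 14 characters of qqqqqqqqqqqqqo in place — qqq qqq qqq qqq qqq qqq qqq qqq qqq qqq qqq qqq qqq qo — and concatenate.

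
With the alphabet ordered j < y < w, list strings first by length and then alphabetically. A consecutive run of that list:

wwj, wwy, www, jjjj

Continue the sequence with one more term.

jjjy

The successor of jjjj increments the rightmost position that isn't already w and resets every position after it to j.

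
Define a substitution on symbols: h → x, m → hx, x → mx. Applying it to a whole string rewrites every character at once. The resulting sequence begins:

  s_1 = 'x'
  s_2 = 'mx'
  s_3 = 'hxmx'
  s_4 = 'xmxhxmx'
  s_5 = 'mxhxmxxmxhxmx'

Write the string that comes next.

Rewriting the 13 symbols of mxhxmxxmxhxmx one by one yields hx mx x mx hx mx mx hx mx x mx hx mx; concatenated:

hxmxxmxhxmxmxhxmxxmxhxmx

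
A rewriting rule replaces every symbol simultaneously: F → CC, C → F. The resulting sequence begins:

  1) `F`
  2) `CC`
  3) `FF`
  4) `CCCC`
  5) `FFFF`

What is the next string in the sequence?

Rewriting each symbol of FFFF: F→CC, F→CC, F→CC, F→CC, which concatenates to CC CC CC CC.

CCCCCCCC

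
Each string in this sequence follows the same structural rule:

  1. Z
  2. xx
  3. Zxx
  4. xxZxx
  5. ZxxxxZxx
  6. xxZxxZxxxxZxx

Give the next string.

This is a Fibonacci-style word recurrence s(k) = s(k−2)·s(k−1): e.g. Z·xx = Zxx.
The next term joins ZxxxxZxx and xxZxxZxxxxZxx.

ZxxxxZxxxxZxxZxxxxZxx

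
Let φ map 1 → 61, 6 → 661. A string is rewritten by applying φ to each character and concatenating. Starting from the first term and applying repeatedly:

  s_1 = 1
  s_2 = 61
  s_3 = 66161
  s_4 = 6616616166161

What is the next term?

6616616166166161661616616616166161

Replace each of the 13 characters of 6616616166161 in place — 661 661 61 661 661 61 661 61 661 661 61 661 61 — and concatenate.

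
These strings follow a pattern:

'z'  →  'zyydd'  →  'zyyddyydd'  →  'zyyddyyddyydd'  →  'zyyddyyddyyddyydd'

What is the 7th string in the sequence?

The strings grow by a fixed suffix yydd each time.
From zyyddyyddyyddyydd, 2 further steps: zyyddyyddyyddyydd → zyyddyyddyyddyyddyydd → (answer).

zyyddyyddyyddyyddyyddyydd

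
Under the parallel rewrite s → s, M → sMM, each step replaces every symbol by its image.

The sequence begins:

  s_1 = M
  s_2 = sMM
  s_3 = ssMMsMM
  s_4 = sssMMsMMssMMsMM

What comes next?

ssssMMsMMssMMsMMsssMMsMMssMMsMM

φ(sssMMsMMssMMsMM) expands symbol-by-symbol to s s s sMM sMM s sMM sMM s s sMM sMM s sMM sMM; joining the 15 pieces gives the next term.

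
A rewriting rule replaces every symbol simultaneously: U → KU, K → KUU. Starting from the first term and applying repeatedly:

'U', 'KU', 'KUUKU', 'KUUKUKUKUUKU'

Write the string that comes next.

KUUKUKUKUUKUKUUKUKUUKUKUKUUKU

Rewriting each symbol of KUUKUKUKUUKU: K→KUU, U→KU, U→KU, K→KUU, U→KU, K→KUU, U→KU, K→KUU, U→KU, U→KU, K→KUU, U→KU, which concatenates to KUU KU KU KUU KU KUU KU KUU KU KU KUU KU.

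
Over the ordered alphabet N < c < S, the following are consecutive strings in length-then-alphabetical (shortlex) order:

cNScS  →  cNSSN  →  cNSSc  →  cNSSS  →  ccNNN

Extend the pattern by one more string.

ccNNc

Find the rightmost character of ccNNN below S, bump it to the next letter, and reset everything to its right to N.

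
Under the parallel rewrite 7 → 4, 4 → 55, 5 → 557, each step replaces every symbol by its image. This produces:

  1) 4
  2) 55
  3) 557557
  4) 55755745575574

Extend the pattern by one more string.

Replace each of the 14 characters of 55755745575574 in place — 557 557 4 557 557 4 55 557 557 4 557 557 4 55 — and concatenate.

55755745575574555575574557557455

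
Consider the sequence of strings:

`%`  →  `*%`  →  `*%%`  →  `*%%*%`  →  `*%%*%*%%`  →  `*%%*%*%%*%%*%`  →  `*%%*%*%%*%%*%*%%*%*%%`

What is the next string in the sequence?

From term 3 onward, concatenate the last term with the second-to-last: *%·% = *%%, *%%·*% = *%%*%, …
The next term joins *%%*%*%%*%%*%*%%*%*%% and *%%*%*%%*%%*%.

*%%*%*%%*%%*%*%%*%*%%*%%*%*%%*%%*%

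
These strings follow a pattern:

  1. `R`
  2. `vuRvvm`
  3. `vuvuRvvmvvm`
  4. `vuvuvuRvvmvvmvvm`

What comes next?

Each term wraps the previous one in vu on the left and vvm on the right.
One more step from vuvuvuRvvmvvmvvm gives the answer.

vuvuvuvuRvvmvvmvvmvvm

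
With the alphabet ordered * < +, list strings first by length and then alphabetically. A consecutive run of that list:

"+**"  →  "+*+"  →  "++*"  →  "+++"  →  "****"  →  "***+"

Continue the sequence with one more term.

Find the rightmost character of ***+ below +, bump it to the next letter, and reset everything to its right to *.

**+*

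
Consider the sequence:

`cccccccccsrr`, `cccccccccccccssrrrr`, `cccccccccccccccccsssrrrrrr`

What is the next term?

Reading off run lengths: c runs 9, 13, 17; s runs 1, 2, 3; r runs 2, 4, 6 — each is linear in n, where the shown terms are n = 2, 3, 4.
For the next term, n = 5, so the run lengths are 21, 4, 8.

cccccccccccccccccccccssssrrrrrrrr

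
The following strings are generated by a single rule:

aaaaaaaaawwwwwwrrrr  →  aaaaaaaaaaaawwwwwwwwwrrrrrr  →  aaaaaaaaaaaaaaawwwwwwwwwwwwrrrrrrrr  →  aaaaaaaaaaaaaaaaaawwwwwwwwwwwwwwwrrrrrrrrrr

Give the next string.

aaaaaaaaaaaaaaaaaaaaawwwwwwwwwwwwwwwwwwrrrrrrrrrrrr

Each string has the form a^{3n+3} w^{3n} r^{2n}, where the shown terms are n = 2, 3, 4, 5.
Setting n = 6 gives 21, 18, 12 characters in each block.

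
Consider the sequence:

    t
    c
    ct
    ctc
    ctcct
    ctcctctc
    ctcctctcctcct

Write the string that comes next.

From term 3 onward, concatenate the last term with the second-to-last: c·t = ct, ct·c = ctc, …
Continuing: ctcctctcctcct · ctcctctc gives term 8.

ctcctctcctcctctcctctc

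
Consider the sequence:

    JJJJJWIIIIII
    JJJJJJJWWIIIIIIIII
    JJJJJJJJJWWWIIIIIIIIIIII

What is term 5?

JJJJJJJJJJJJJWWWWWIIIIIIIIIIIIIIIIII

Reading off run lengths: J runs 5, 7, 9; W runs 1, 2, 3; I runs 6, 9, 12 — each is linear in n (n = 1, 2, …).
At n = 5 the blocks have lengths 13, 5, 18.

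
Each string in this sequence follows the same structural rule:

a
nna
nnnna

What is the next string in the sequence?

Each term is the previous one with nn prepended.
Applying this once more to nnnna:

nnnnnna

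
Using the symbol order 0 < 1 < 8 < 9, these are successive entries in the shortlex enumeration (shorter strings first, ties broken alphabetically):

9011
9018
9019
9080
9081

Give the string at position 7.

9089

Stepping forward 2 times from 9081: 9081 → 9088, then the target.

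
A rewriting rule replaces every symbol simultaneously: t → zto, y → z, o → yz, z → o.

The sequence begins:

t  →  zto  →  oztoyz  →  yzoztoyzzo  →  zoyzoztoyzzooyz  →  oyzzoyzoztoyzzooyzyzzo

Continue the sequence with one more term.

φ(oyzzoyzoztoyzzooyzyzzo) expands symbol-by-symbol to yz z o o yz z o yz o zto yz z o o yz yz z o z o o yz; joining the 22 pieces gives the next term.

yzzooyzzoyzoztoyzzooyzyzzozooyz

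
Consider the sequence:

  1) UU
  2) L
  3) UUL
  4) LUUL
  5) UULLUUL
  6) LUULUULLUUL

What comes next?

From term 3 onward, concatenate the second-to-last term with the last: UU·L = UUL, L·UUL = LUUL, …
The next term joins UULLUUL and LUULUULLUUL.

UULLUULLUULUULLUUL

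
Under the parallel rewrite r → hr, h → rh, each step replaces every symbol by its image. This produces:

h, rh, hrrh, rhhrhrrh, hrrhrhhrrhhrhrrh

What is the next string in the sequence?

φ(hrrhrhhrrhhrhrrh) expands symbol-by-symbol to rh hr hr rh hr rh rh hr hr rh rh hr rh hr hr rh; joining the 16 pieces gives the next term.

rhhrhrrhhrrhrhhrhrrhrhhrrhhrhrrh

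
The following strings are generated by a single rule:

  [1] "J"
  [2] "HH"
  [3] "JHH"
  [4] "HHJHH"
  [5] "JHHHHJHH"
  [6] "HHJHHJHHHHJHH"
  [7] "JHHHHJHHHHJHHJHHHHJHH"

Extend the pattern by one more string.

HHJHHJHHHHJHHJHHHHJHHHHJHHJHHHHJHH

Each term (from the third on) is the two preceding terms concatenated in order: term 3 = J·HH = JHH.
Continuing: HHJHHJHHHHJHH · JHHHHJHHHHJHHJHHHHJHH gives term 8.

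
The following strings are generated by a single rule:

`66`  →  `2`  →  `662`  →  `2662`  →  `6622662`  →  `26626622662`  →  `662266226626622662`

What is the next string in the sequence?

26626622662662266226626622662

From term 3 onward, concatenate the second-to-last term with the last: 66·2 = 662, 2·662 = 2662, …
So term 8 is 26626622662·662266226626622662.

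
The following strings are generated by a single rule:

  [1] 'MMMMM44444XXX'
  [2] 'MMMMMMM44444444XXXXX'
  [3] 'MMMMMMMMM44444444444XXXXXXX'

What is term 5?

MMMMMMMMMMMMM44444444444444444XXXXXXXXXXX

The n-th term is 2n+3 M's then 3n+2 4's then 2n+1 X's (n = 1, 2, …).
For term 5, n = 5, so the run lengths are 13, 17, 11.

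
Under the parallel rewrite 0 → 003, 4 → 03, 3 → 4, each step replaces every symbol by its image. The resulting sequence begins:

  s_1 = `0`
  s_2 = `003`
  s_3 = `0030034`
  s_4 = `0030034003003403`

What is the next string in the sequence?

003003400300340300300340030034030034

Replace each of the 16 characters of 0030034003003403 in place — 003 003 4 003 003 4 03 003 003 4 003 003 4 03 003 4 — and concatenate.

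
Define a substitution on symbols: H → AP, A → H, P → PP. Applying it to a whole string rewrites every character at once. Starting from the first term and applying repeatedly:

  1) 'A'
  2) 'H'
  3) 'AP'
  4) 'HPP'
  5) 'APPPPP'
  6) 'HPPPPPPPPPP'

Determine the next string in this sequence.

APPPPPPPPPPPPPPPPPPPPP

Expanding HPPPPPPPPPP: H→AP, P→PP, P→PP, P→PP, P→PP, P→PP, P→PP, P→PP, P→PP, P→PP, P→PP. Concatenated: AP PP PP PP PP PP PP PP PP PP PP.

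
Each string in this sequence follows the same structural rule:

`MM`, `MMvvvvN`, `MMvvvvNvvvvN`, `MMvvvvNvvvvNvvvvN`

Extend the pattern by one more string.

MMvvvvNvvvvNvvvvNvvvvN

Every step adds vvvvN to the end: s(k+1) = s(k)·vvvvN.
So the next term is MMvvvvNvvvvNvvvvN·vvvvN.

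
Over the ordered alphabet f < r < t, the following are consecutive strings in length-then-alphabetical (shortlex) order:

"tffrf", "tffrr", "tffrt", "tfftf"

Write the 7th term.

Continuing the enumeration 3 steps past tfftf: tfftf → tfftr → tfftt → (answer).

tfrff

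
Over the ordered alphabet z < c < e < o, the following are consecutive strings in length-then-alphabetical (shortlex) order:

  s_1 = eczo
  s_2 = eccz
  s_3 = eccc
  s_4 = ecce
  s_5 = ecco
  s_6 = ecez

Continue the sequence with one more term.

ecec

Find the rightmost character of ecez below o, bump it to the next letter, and reset everything to its right to z.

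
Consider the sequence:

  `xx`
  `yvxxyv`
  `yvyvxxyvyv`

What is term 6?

yvyvyvyvyvxxyvyvyvyvyv

Each term wraps the previous one in yv on the left and yv on the right.
From yvyvxxyvyv, 3 further steps: yvyvxxyvyv → yvyvyvxxyvyvyv → yvyvyvyvxxyvyvyvyv → (answer).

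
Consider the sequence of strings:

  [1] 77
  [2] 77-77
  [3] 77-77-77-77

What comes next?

Every step duplicates the string with '-' between the halves.
One more doubling of 77-77-77-77 gives the answer.

77-77-77-77-77-77-77-77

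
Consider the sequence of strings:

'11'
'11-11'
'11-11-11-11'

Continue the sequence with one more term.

Each string is two copies of the previous one joined by '-'.
One more doubling of 11-11-11-11 gives the answer.

11-11-11-11-11-11-11-11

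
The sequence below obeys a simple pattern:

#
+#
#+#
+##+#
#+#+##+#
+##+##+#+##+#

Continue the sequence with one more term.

From term 3 onward, concatenate the second-to-last term with the last: #·+# = #+#, +#·#+# = +##+#, …
The next term joins #+#+##+# and +##+##+#+##+#.

#+#+##+#+##+##+#+##+#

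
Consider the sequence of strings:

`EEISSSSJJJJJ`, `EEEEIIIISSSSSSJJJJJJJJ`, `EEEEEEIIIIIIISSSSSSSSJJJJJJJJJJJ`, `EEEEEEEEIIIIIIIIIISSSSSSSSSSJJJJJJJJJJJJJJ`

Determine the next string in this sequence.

The n-th term is 2n E's then 3n-2 I's then 2n+2 S's then 3n+2 J's (n = 1, 2, …).
For the next term, n = 5, so the run lengths are 10, 13, 12, 17.

EEEEEEEEEEIIIIIIIIIIIIISSSSSSSSSSSSJJJJJJJJJJJJJJJJJ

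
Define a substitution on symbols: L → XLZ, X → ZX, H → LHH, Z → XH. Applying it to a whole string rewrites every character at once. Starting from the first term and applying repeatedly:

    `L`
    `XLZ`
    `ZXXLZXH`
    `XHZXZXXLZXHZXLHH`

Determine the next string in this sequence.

ZXLHHXHZXXHZXZXXLZXHZXLHHXHZXXLZLHHLHH

Replace each of the 16 characters of XHZXZXXLZXHZXLHH in place — ZX LHH XH ZX XH ZX ZX XLZ XH ZX LHH XH ZX XLZ LHH LHH — and concatenate.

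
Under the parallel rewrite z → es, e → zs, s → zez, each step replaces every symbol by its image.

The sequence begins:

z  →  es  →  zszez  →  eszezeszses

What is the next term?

zszezeszseszszezeszezzszez

Expanding eszezeszses: e→zs, s→zez, z→es, e→zs, z→es, e→zs, s→zez, z→es, s→zez, e→zs, s→zez. Concatenated: zs zez es zs es zs zez es zez zs zez.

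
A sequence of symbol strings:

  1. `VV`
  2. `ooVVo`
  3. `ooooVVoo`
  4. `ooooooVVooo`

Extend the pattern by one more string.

s(k+1) = oo·s(k)·o, so each term gains oo as a prefix and o as a suffix.
So the next term is oo·ooooooVVooo·o.

ooooooooVVoooo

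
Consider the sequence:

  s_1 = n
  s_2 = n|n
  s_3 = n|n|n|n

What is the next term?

Each string is two copies of the previous one joined by '|'.
Doubling n|n|n|n with '|' between the halves:

n|n|n|n|n|n|n|n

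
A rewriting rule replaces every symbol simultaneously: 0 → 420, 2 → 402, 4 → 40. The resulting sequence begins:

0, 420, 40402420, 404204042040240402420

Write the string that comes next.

Replace each of the 21 characters of 404204042040240402420 in place — 40 420 40 402 420 40 420 40 402 420 40 420 402 40 420 40 420 402 40 402 420 — and concatenate.

4042040402420404204040242040420402404204042040240402420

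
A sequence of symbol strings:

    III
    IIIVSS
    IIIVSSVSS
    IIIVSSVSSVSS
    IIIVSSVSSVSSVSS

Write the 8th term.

IIIVSSVSSVSSVSSVSSVSSVSS

The strings grow by a fixed suffix VSS each time.
From IIIVSSVSSVSSVSS, 3 further steps: IIIVSSVSSVSSVSS → IIIVSSVSSVSSVSSVSS → IIIVSSVSSVSSVSSVSSVSS → (answer).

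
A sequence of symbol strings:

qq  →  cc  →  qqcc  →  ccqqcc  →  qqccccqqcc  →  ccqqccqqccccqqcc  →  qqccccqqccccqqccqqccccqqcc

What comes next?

Each term (from the third on) is the two preceding terms concatenated in order: term 3 = qq·cc = qqcc.
Continuing: ccqqccqqccccqqcc · qqccccqqccccqqccqqccccqqcc gives term 8.

ccqqccqqccccqqccqqccccqqccccqqccqqccccqqcc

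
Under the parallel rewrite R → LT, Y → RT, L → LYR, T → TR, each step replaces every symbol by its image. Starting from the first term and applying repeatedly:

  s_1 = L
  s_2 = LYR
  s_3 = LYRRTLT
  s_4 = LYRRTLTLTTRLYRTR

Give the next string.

φ(LYRRTLTLTTRLYRTR) expands symbol-by-symbol to LYR RT LT LT TR LYR TR LYR TR TR LT LYR RT LT TR LT; joining the 16 pieces gives the next term.

LYRRTLTLTTRLYRTRLYRTRTRLTLYRRTLTTRLT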